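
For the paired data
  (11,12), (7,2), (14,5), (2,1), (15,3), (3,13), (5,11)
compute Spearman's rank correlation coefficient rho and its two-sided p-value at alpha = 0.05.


Step 1: Rank x and y separately (midranks; no ties here).
rank(x): 11->5, 7->4, 14->6, 2->1, 15->7, 3->2, 5->3
rank(y): 12->6, 2->2, 5->4, 1->1, 3->3, 13->7, 11->5
Step 2: d_i = R_x(i) - R_y(i); compute d_i^2.
  (5-6)^2=1, (4-2)^2=4, (6-4)^2=4, (1-1)^2=0, (7-3)^2=16, (2-7)^2=25, (3-5)^2=4
sum(d^2) = 54.
Step 3: rho = 1 - 6*54 / (7*(7^2 - 1)) = 1 - 324/336 = 0.035714.
Step 4: Under H0, t = rho * sqrt((n-2)/(1-rho^2)) = 0.0799 ~ t(5).
Step 5: Two-sided p-value from the t-distribution with 5 df = 0.939408.
Step 6: alpha = 0.05. fail to reject H0.

rho = 0.0357, p = 0.939408, fail to reject H0 at alpha = 0.05.


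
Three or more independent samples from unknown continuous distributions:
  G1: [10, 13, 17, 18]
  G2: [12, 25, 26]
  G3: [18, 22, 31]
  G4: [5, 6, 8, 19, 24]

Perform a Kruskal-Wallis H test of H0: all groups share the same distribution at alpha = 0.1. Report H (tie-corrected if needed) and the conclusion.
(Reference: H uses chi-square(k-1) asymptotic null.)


Step 1: Combine all N = 15 observations and assign midranks.
sorted (value, group, rank): (5,G4,1), (6,G4,2), (8,G4,3), (10,G1,4), (12,G2,5), (13,G1,6), (17,G1,7), (18,G1,8.5), (18,G3,8.5), (19,G4,10), (22,G3,11), (24,G4,12), (25,G2,13), (26,G2,14), (31,G3,15)
Step 2: Sum ranks within each group.
R_1 = 25.5 (n_1 = 4)
R_2 = 32 (n_2 = 3)
R_3 = 34.5 (n_3 = 3)
R_4 = 28 (n_4 = 5)
Step 3: H = 12/(N(N+1)) * sum(R_i^2/n_i) - 3(N+1)
     = 12/(15*16) * (25.5^2/4 + 32^2/3 + 34.5^2/3 + 28^2/5) - 3*16
     = 0.050000 * 1057.45 - 48
     = 4.872292.
Step 4: Ties present; correction factor C = 1 - 6/(15^3 - 15) = 0.998214. Corrected H = 4.872292 / 0.998214 = 4.881008.
Step 5: Under H0, H ~ chi^2(3); p-value = 0.180721.
Step 6: alpha = 0.1. fail to reject H0.

H = 4.8810, df = 3, p = 0.180721, fail to reject H0.


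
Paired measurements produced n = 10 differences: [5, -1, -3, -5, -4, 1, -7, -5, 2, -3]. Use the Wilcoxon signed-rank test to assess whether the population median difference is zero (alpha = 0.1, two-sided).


Step 1: Drop any zero differences (none here) and take |d_i|.
|d| = [5, 1, 3, 5, 4, 1, 7, 5, 2, 3]
Step 2: Midrank |d_i| (ties get averaged ranks).
ranks: |5|->8, |1|->1.5, |3|->4.5, |5|->8, |4|->6, |1|->1.5, |7|->10, |5|->8, |2|->3, |3|->4.5
Step 3: Attach original signs; sum ranks with positive sign and with negative sign.
W+ = 8 + 1.5 + 3 = 12.5
W- = 1.5 + 4.5 + 8 + 6 + 10 + 8 + 4.5 = 42.5
(Check: W+ + W- = 55 should equal n(n+1)/2 = 55.)
Step 4: Test statistic W = min(W+, W-) = 12.5.
Step 5: Ties in |d|, so use the tie-corrected normal approximation.
        E[W] = n(n+1)/4 = 10*11/4 = 27.5.
        Tie groups: |d|=1 (t=2), |d|=3 (t=2), |d|=5 (t=3); sum(t^3 - t) = 36.
        Var[W] = n(n+1)(2n+1)/24 - sum(t^3-t)/48 = 2310/24 - 36/48 = 95.5.
        z = (W - E[W]) / sqrt(Var[W]) = (12.5 - 27.5) / 9.7724 = -1.5349.
        Two-sided p = 2*Phi(z) = 0.124800.
Step 6: alpha = 0.1. fail to reject H0.

W+ = 12.5, W- = 42.5, W = min = 12.5, p = 0.124800, fail to reject H0.


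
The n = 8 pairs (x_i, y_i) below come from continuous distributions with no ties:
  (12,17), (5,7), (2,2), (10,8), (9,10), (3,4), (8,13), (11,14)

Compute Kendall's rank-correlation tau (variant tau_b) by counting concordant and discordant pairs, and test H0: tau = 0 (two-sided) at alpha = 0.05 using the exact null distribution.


Step 1: Enumerate the 28 unordered pairs (i,j) with i<j and classify each by sign(x_j-x_i) * sign(y_j-y_i).
  (1,2):dx=-7,dy=-10->C; (1,3):dx=-10,dy=-15->C; (1,4):dx=-2,dy=-9->C; (1,5):dx=-3,dy=-7->C
  (1,6):dx=-9,dy=-13->C; (1,7):dx=-4,dy=-4->C; (1,8):dx=-1,dy=-3->C; (2,3):dx=-3,dy=-5->C
  (2,4):dx=+5,dy=+1->C; (2,5):dx=+4,dy=+3->C; (2,6):dx=-2,dy=-3->C; (2,7):dx=+3,dy=+6->C
  (2,8):dx=+6,dy=+7->C; (3,4):dx=+8,dy=+6->C; (3,5):dx=+7,dy=+8->C; (3,6):dx=+1,dy=+2->C
  (3,7):dx=+6,dy=+11->C; (3,8):dx=+9,dy=+12->C; (4,5):dx=-1,dy=+2->D; (4,6):dx=-7,dy=-4->C
  (4,7):dx=-2,dy=+5->D; (4,8):dx=+1,dy=+6->C; (5,6):dx=-6,dy=-6->C; (5,7):dx=-1,dy=+3->D
  (5,8):dx=+2,dy=+4->C; (6,7):dx=+5,dy=+9->C; (6,8):dx=+8,dy=+10->C; (7,8):dx=+3,dy=+1->C
Step 2: C = 25, D = 3, total pairs = 28.
Step 3: tau = (C - D)/(n(n-1)/2) = (25 - 3)/28 = 0.785714.
Step 4: Exact two-sided p-value (enumerate n! = 40320 permutations of y under H0): p = 0.005506.
Step 5: alpha = 0.05. reject H0.

tau_b = 0.7857 (C=25, D=3), p = 0.005506, reject H0.


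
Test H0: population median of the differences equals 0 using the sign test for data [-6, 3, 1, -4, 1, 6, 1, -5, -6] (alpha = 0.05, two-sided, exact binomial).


Step 1: Discard zero differences. Original n = 9; n_eff = number of nonzero differences = 9.
Nonzero differences (with sign): -6, +3, +1, -4, +1, +6, +1, -5, -6
Step 2: Count signs: positive = 5, negative = 4.
Step 3: Under H0: P(positive) = 0.5, so the number of positives S ~ Bin(9, 0.5).
Step 4: Two-sided exact p-value = sum of Bin(9,0.5) probabilities at or below the observed probability = 1.000000.
Step 5: alpha = 0.05. fail to reject H0.

n_eff = 9, pos = 5, neg = 4, p = 1.000000, fail to reject H0.


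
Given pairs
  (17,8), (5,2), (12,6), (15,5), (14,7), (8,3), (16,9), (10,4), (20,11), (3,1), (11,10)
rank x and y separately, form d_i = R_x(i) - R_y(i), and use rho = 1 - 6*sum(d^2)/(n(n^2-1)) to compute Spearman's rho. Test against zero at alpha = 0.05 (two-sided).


Step 1: Rank x and y separately (midranks; no ties here).
rank(x): 17->10, 5->2, 12->6, 15->8, 14->7, 8->3, 16->9, 10->4, 20->11, 3->1, 11->5
rank(y): 8->8, 2->2, 6->6, 5->5, 7->7, 3->3, 9->9, 4->4, 11->11, 1->1, 10->10
Step 2: d_i = R_x(i) - R_y(i); compute d_i^2.
  (10-8)^2=4, (2-2)^2=0, (6-6)^2=0, (8-5)^2=9, (7-7)^2=0, (3-3)^2=0, (9-9)^2=0, (4-4)^2=0, (11-11)^2=0, (1-1)^2=0, (5-10)^2=25
sum(d^2) = 38.
Step 3: rho = 1 - 6*38 / (11*(11^2 - 1)) = 1 - 228/1320 = 0.827273.
Step 4: Under H0, t = rho * sqrt((n-2)/(1-rho^2)) = 4.4176 ~ t(9).
Step 5: Two-sided p-value from the t-distribution with 9 df = 0.001677.
Step 6: alpha = 0.05. reject H0.

rho = 0.8273, p = 0.001677, reject H0 at alpha = 0.05.


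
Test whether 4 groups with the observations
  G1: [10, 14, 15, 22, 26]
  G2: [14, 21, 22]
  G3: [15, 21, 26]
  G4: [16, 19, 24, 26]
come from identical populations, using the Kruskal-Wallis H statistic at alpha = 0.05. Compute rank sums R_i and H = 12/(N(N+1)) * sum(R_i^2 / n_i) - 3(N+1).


Step 1: Combine all N = 15 observations and assign midranks.
sorted (value, group, rank): (10,G1,1), (14,G1,2.5), (14,G2,2.5), (15,G1,4.5), (15,G3,4.5), (16,G4,6), (19,G4,7), (21,G2,8.5), (21,G3,8.5), (22,G1,10.5), (22,G2,10.5), (24,G4,12), (26,G1,14), (26,G3,14), (26,G4,14)
Step 2: Sum ranks within each group.
R_1 = 32.5 (n_1 = 5)
R_2 = 21.5 (n_2 = 3)
R_3 = 27 (n_3 = 3)
R_4 = 39 (n_4 = 4)
Step 3: H = 12/(N(N+1)) * sum(R_i^2/n_i) - 3(N+1)
     = 12/(15*16) * (32.5^2/5 + 21.5^2/3 + 27^2/3 + 39^2/4) - 3*16
     = 0.050000 * 988.583 - 48
     = 1.429167.
Step 4: Ties present; correction factor C = 1 - 48/(15^3 - 15) = 0.985714. Corrected H = 1.429167 / 0.985714 = 1.449879.
Step 5: Under H0, H ~ chi^2(3); p-value = 0.693886.
Step 6: alpha = 0.05. fail to reject H0.

H = 1.4499, df = 3, p = 0.693886, fail to reject H0.


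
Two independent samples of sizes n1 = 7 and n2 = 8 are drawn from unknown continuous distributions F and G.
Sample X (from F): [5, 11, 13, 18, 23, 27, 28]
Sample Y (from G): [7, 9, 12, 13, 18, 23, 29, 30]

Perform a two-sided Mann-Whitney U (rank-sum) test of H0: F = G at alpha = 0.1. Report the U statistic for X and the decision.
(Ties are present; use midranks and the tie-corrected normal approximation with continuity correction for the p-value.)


Step 1: Combine and sort all 15 observations; assign midranks.
sorted (value, group): (5,X), (7,Y), (9,Y), (11,X), (12,Y), (13,X), (13,Y), (18,X), (18,Y), (23,X), (23,Y), (27,X), (28,X), (29,Y), (30,Y)
ranks: 5->1, 7->2, 9->3, 11->4, 12->5, 13->6.5, 13->6.5, 18->8.5, 18->8.5, 23->10.5, 23->10.5, 27->12, 28->13, 29->14, 30->15
Step 2: Rank sum for X: R1 = 1 + 4 + 6.5 + 8.5 + 10.5 + 12 + 13 = 55.5.
Step 3: U_X = R1 - n1(n1+1)/2 = 55.5 - 7*8/2 = 55.5 - 28 = 27.5.
       U_Y = n1*n2 - U_X = 56 - 27.5 = 28.5.
Step 4: Ties are present, so use the tie-corrected normal approximation (with continuity correction) for the p-value.
Step 5: p-value = 1.000000; compare to alpha = 0.1. fail to reject H0.

U_X = 27.5, p = 1.000000, fail to reject H0 at alpha = 0.1.


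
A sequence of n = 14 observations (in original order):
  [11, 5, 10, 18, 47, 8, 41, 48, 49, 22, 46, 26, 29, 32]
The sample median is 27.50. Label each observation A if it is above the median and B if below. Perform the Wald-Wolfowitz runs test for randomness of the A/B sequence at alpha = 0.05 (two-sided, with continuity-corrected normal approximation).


Step 1: Compute median = 27.50; label A = above, B = below.
Labels in order: BBBBABAAABABAA  (n_A = 7, n_B = 7)
Step 2: Count runs R = 8.
Step 3: Under H0 (random ordering), E[R] = 2*n_A*n_B/(n_A+n_B) + 1 = 2*7*7/14 + 1 = 8.0000.
        Var[R] = 2*n_A*n_B*(2*n_A*n_B - n_A - n_B) / ((n_A+n_B)^2 * (n_A+n_B-1)) = 8232/2548 = 3.2308.
        SD[R] = 1.7974.
Step 4: R = E[R], so z = 0 with no continuity correction.
Step 5: Two-sided p-value via normal approximation = 2*(1 - Phi(|z|)) = 1.000000.
Step 6: alpha = 0.05. fail to reject H0.

R = 8, z = 0.0000, p = 1.000000, fail to reject H0.


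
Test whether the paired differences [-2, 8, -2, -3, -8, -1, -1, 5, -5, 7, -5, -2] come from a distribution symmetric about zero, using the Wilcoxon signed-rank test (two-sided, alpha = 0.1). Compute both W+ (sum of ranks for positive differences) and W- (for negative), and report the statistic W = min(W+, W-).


Step 1: Drop any zero differences (none here) and take |d_i|.
|d| = [2, 8, 2, 3, 8, 1, 1, 5, 5, 7, 5, 2]
Step 2: Midrank |d_i| (ties get averaged ranks).
ranks: |2|->4, |8|->11.5, |2|->4, |3|->6, |8|->11.5, |1|->1.5, |1|->1.5, |5|->8, |5|->8, |7|->10, |5|->8, |2|->4
Step 3: Attach original signs; sum ranks with positive sign and with negative sign.
W+ = 11.5 + 8 + 10 = 29.5
W- = 4 + 4 + 6 + 11.5 + 1.5 + 1.5 + 8 + 8 + 4 = 48.5
(Check: W+ + W- = 78 should equal n(n+1)/2 = 78.)
Step 4: Test statistic W = min(W+, W-) = 29.5.
Step 5: Ties in |d|, so use the tie-corrected normal approximation.
        E[W] = n(n+1)/4 = 12*13/4 = 39.
        Tie groups: |d|=1 (t=2), |d|=2 (t=3), |d|=5 (t=3), |d|=8 (t=2); sum(t^3 - t) = 60.
        Var[W] = n(n+1)(2n+1)/24 - sum(t^3-t)/48 = 3900/24 - 60/48 = 161.25.
        z = (W - E[W]) / sqrt(Var[W]) = (29.5 - 39) / 12.6984 = -0.7481.
        Two-sided p = 2*Phi(z) = 0.454385.
Step 6: alpha = 0.1. fail to reject H0.

W+ = 29.5, W- = 48.5, W = min = 29.5, p = 0.454385, fail to reject H0.


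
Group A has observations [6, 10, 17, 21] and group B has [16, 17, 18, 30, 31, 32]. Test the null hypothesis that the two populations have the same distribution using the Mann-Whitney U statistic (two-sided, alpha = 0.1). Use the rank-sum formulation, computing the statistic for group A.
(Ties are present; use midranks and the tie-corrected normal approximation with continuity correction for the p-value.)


Step 1: Combine and sort all 10 observations; assign midranks.
sorted (value, group): (6,X), (10,X), (16,Y), (17,X), (17,Y), (18,Y), (21,X), (30,Y), (31,Y), (32,Y)
ranks: 6->1, 10->2, 16->3, 17->4.5, 17->4.5, 18->6, 21->7, 30->8, 31->9, 32->10
Step 2: Rank sum for X: R1 = 1 + 2 + 4.5 + 7 = 14.5.
Step 3: U_X = R1 - n1(n1+1)/2 = 14.5 - 4*5/2 = 14.5 - 10 = 4.5.
       U_Y = n1*n2 - U_X = 24 - 4.5 = 19.5.
Step 4: Ties are present, so use the tie-corrected normal approximation (with continuity correction) for the p-value.
Step 5: p-value = 0.134407; compare to alpha = 0.1. fail to reject H0.

U_X = 4.5, p = 0.134407, fail to reject H0 at alpha = 0.1.


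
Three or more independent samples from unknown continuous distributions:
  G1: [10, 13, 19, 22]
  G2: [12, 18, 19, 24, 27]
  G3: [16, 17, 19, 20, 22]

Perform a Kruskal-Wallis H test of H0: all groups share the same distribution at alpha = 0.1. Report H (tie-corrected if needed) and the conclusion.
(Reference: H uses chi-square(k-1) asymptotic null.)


Step 1: Combine all N = 14 observations and assign midranks.
sorted (value, group, rank): (10,G1,1), (12,G2,2), (13,G1,3), (16,G3,4), (17,G3,5), (18,G2,6), (19,G1,8), (19,G2,8), (19,G3,8), (20,G3,10), (22,G1,11.5), (22,G3,11.5), (24,G2,13), (27,G2,14)
Step 2: Sum ranks within each group.
R_1 = 23.5 (n_1 = 4)
R_2 = 43 (n_2 = 5)
R_3 = 38.5 (n_3 = 5)
Step 3: H = 12/(N(N+1)) * sum(R_i^2/n_i) - 3(N+1)
     = 12/(14*15) * (23.5^2/4 + 43^2/5 + 38.5^2/5) - 3*15
     = 0.057143 * 804.312 - 45
     = 0.960714.
Step 4: Ties present; correction factor C = 1 - 30/(14^3 - 14) = 0.989011. Corrected H = 0.960714 / 0.989011 = 0.971389.
Step 5: Under H0, H ~ chi^2(2); p-value = 0.615270.
Step 6: alpha = 0.1. fail to reject H0.

H = 0.9714, df = 2, p = 0.615270, fail to reject H0.


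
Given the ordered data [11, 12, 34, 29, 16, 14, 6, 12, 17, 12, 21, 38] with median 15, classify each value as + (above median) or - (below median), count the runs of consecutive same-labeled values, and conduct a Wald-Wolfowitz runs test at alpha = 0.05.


Step 1: Compute median = 15; label A = above, B = below.
Labels in order: BBAAABBBABAA  (n_A = 6, n_B = 6)
Step 2: Count runs R = 6.
Step 3: Under H0 (random ordering), E[R] = 2*n_A*n_B/(n_A+n_B) + 1 = 2*6*6/12 + 1 = 7.0000.
        Var[R] = 2*n_A*n_B*(2*n_A*n_B - n_A - n_B) / ((n_A+n_B)^2 * (n_A+n_B-1)) = 4320/1584 = 2.7273.
        SD[R] = 1.6514.
Step 4: Continuity-corrected z = (R + 0.5 - E[R]) / SD[R] = (6 + 0.5 - 7.0000) / 1.6514 = -0.3028.
Step 5: Two-sided p-value via normal approximation = 2*(1 - Phi(|z|)) = 0.762069.
Step 6: alpha = 0.05. fail to reject H0.

R = 6, z = -0.3028, p = 0.762069, fail to reject H0.


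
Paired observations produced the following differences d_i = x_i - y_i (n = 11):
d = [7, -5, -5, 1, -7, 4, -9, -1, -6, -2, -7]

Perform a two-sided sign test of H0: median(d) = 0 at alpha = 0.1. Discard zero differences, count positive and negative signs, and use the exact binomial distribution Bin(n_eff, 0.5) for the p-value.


Step 1: Discard zero differences. Original n = 11; n_eff = number of nonzero differences = 11.
Nonzero differences (with sign): +7, -5, -5, +1, -7, +4, -9, -1, -6, -2, -7
Step 2: Count signs: positive = 3, negative = 8.
Step 3: Under H0: P(positive) = 0.5, so the number of positives S ~ Bin(11, 0.5).
Step 4: Two-sided exact p-value = sum of Bin(11,0.5) probabilities at or below the observed probability = 0.226562.
Step 5: alpha = 0.1. fail to reject H0.

n_eff = 11, pos = 3, neg = 8, p = 0.226562, fail to reject H0.


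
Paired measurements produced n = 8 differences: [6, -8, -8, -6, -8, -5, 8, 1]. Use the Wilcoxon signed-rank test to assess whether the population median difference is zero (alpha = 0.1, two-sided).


Step 1: Drop any zero differences (none here) and take |d_i|.
|d| = [6, 8, 8, 6, 8, 5, 8, 1]
Step 2: Midrank |d_i| (ties get averaged ranks).
ranks: |6|->3.5, |8|->6.5, |8|->6.5, |6|->3.5, |8|->6.5, |5|->2, |8|->6.5, |1|->1
Step 3: Attach original signs; sum ranks with positive sign and with negative sign.
W+ = 3.5 + 6.5 + 1 = 11
W- = 6.5 + 6.5 + 3.5 + 6.5 + 2 = 25
(Check: W+ + W- = 36 should equal n(n+1)/2 = 36.)
Step 4: Test statistic W = min(W+, W-) = 11.
Step 5: Ties in |d|, so use the tie-corrected normal approximation.
        E[W] = n(n+1)/4 = 8*9/4 = 18.
        Tie groups: |d|=6 (t=2), |d|=8 (t=4); sum(t^3 - t) = 66.
        Var[W] = n(n+1)(2n+1)/24 - sum(t^3-t)/48 = 1224/24 - 66/48 = 49.625.
        z = (W - E[W]) / sqrt(Var[W]) = (11 - 18) / 7.0445 = -0.9937.
        Two-sided p = 2*Phi(z) = 0.320377.
Step 6: alpha = 0.1. fail to reject H0.

W+ = 11, W- = 25, W = min = 11, p = 0.320377, fail to reject H0.


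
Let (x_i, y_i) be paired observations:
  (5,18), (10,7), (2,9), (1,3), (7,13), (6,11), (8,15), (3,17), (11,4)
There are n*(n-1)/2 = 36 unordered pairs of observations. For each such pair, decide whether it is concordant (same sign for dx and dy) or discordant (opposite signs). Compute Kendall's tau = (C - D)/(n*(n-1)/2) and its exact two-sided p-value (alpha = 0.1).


Step 1: Enumerate the 36 unordered pairs (i,j) with i<j and classify each by sign(x_j-x_i) * sign(y_j-y_i).
  (1,2):dx=+5,dy=-11->D; (1,3):dx=-3,dy=-9->C; (1,4):dx=-4,dy=-15->C; (1,5):dx=+2,dy=-5->D
  (1,6):dx=+1,dy=-7->D; (1,7):dx=+3,dy=-3->D; (1,8):dx=-2,dy=-1->C; (1,9):dx=+6,dy=-14->D
  (2,3):dx=-8,dy=+2->D; (2,4):dx=-9,dy=-4->C; (2,5):dx=-3,dy=+6->D; (2,6):dx=-4,dy=+4->D
  (2,7):dx=-2,dy=+8->D; (2,8):dx=-7,dy=+10->D; (2,9):dx=+1,dy=-3->D; (3,4):dx=-1,dy=-6->C
  (3,5):dx=+5,dy=+4->C; (3,6):dx=+4,dy=+2->C; (3,7):dx=+6,dy=+6->C; (3,8):dx=+1,dy=+8->C
  (3,9):dx=+9,dy=-5->D; (4,5):dx=+6,dy=+10->C; (4,6):dx=+5,dy=+8->C; (4,7):dx=+7,dy=+12->C
  (4,8):dx=+2,dy=+14->C; (4,9):dx=+10,dy=+1->C; (5,6):dx=-1,dy=-2->C; (5,7):dx=+1,dy=+2->C
  (5,8):dx=-4,dy=+4->D; (5,9):dx=+4,dy=-9->D; (6,7):dx=+2,dy=+4->C; (6,8):dx=-3,dy=+6->D
  (6,9):dx=+5,dy=-7->D; (7,8):dx=-5,dy=+2->D; (7,9):dx=+3,dy=-11->D; (8,9):dx=+8,dy=-13->D
Step 2: C = 17, D = 19, total pairs = 36.
Step 3: tau = (C - D)/(n(n-1)/2) = (17 - 19)/36 = -0.055556.
Step 4: Exact two-sided p-value (enumerate n! = 362880 permutations of y under H0): p = 0.919455.
Step 5: alpha = 0.1. fail to reject H0.

tau_b = -0.0556 (C=17, D=19), p = 0.919455, fail to reject H0.


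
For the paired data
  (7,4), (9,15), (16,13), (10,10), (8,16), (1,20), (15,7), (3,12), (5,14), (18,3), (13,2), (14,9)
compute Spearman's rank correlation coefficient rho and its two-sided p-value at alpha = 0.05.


Step 1: Rank x and y separately (midranks; no ties here).
rank(x): 7->4, 9->6, 16->11, 10->7, 8->5, 1->1, 15->10, 3->2, 5->3, 18->12, 13->8, 14->9
rank(y): 4->3, 15->10, 13->8, 10->6, 16->11, 20->12, 7->4, 12->7, 14->9, 3->2, 2->1, 9->5
Step 2: d_i = R_x(i) - R_y(i); compute d_i^2.
  (4-3)^2=1, (6-10)^2=16, (11-8)^2=9, (7-6)^2=1, (5-11)^2=36, (1-12)^2=121, (10-4)^2=36, (2-7)^2=25, (3-9)^2=36, (12-2)^2=100, (8-1)^2=49, (9-5)^2=16
sum(d^2) = 446.
Step 3: rho = 1 - 6*446 / (12*(12^2 - 1)) = 1 - 2676/1716 = -0.559441.
Step 4: Under H0, t = rho * sqrt((n-2)/(1-rho^2)) = -2.1344 ~ t(10).
Step 5: Two-sided p-value from the t-distribution with 10 df = 0.058589.
Step 6: alpha = 0.05. fail to reject H0.

rho = -0.5594, p = 0.058589, fail to reject H0 at alpha = 0.05.


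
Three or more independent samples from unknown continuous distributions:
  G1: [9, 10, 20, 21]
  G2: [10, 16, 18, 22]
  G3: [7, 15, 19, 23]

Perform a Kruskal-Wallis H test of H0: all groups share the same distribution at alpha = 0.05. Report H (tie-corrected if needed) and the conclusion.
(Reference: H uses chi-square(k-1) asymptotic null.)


Step 1: Combine all N = 12 observations and assign midranks.
sorted (value, group, rank): (7,G3,1), (9,G1,2), (10,G1,3.5), (10,G2,3.5), (15,G3,5), (16,G2,6), (18,G2,7), (19,G3,8), (20,G1,9), (21,G1,10), (22,G2,11), (23,G3,12)
Step 2: Sum ranks within each group.
R_1 = 24.5 (n_1 = 4)
R_2 = 27.5 (n_2 = 4)
R_3 = 26 (n_3 = 4)
Step 3: H = 12/(N(N+1)) * sum(R_i^2/n_i) - 3(N+1)
     = 12/(12*13) * (24.5^2/4 + 27.5^2/4 + 26^2/4) - 3*13
     = 0.076923 * 508.125 - 39
     = 0.086538.
Step 4: Ties present; correction factor C = 1 - 6/(12^3 - 12) = 0.996503. Corrected H = 0.086538 / 0.996503 = 0.086842.
Step 5: Under H0, H ~ chi^2(2); p-value = 0.957508.
Step 6: alpha = 0.05. fail to reject H0.

H = 0.0868, df = 2, p = 0.957508, fail to reject H0.


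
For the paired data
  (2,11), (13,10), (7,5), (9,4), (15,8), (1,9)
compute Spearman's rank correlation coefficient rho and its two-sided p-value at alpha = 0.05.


Step 1: Rank x and y separately (midranks; no ties here).
rank(x): 2->2, 13->5, 7->3, 9->4, 15->6, 1->1
rank(y): 11->6, 10->5, 5->2, 4->1, 8->3, 9->4
Step 2: d_i = R_x(i) - R_y(i); compute d_i^2.
  (2-6)^2=16, (5-5)^2=0, (3-2)^2=1, (4-1)^2=9, (6-3)^2=9, (1-4)^2=9
sum(d^2) = 44.
Step 3: rho = 1 - 6*44 / (6*(6^2 - 1)) = 1 - 264/210 = -0.257143.
Step 4: Under H0, t = rho * sqrt((n-2)/(1-rho^2)) = -0.5322 ~ t(4).
Step 5: Two-sided p-value from the t-distribution with 4 df = 0.622787.
Step 6: alpha = 0.05. fail to reject H0.

rho = -0.2571, p = 0.622787, fail to reject H0 at alpha = 0.05.


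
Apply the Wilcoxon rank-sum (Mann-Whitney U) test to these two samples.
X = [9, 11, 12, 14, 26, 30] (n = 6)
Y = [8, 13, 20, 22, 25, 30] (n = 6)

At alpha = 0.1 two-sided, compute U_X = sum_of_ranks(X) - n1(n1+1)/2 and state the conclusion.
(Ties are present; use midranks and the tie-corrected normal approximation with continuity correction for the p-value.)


Step 1: Combine and sort all 12 observations; assign midranks.
sorted (value, group): (8,Y), (9,X), (11,X), (12,X), (13,Y), (14,X), (20,Y), (22,Y), (25,Y), (26,X), (30,X), (30,Y)
ranks: 8->1, 9->2, 11->3, 12->4, 13->5, 14->6, 20->7, 22->8, 25->9, 26->10, 30->11.5, 30->11.5
Step 2: Rank sum for X: R1 = 2 + 3 + 4 + 6 + 10 + 11.5 = 36.5.
Step 3: U_X = R1 - n1(n1+1)/2 = 36.5 - 6*7/2 = 36.5 - 21 = 15.5.
       U_Y = n1*n2 - U_X = 36 - 15.5 = 20.5.
Step 4: Ties are present, so use the tie-corrected normal approximation (with continuity correction) for the p-value.
Step 5: p-value = 0.748349; compare to alpha = 0.1. fail to reject H0.

U_X = 15.5, p = 0.748349, fail to reject H0 at alpha = 0.1.


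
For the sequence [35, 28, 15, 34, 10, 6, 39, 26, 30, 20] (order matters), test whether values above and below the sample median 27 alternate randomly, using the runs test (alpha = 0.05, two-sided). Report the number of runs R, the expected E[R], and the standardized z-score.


Step 1: Compute median = 27; label A = above, B = below.
Labels in order: AABABBABAB  (n_A = 5, n_B = 5)
Step 2: Count runs R = 8.
Step 3: Under H0 (random ordering), E[R] = 2*n_A*n_B/(n_A+n_B) + 1 = 2*5*5/10 + 1 = 6.0000.
        Var[R] = 2*n_A*n_B*(2*n_A*n_B - n_A - n_B) / ((n_A+n_B)^2 * (n_A+n_B-1)) = 2000/900 = 2.2222.
        SD[R] = 1.4907.
Step 4: Continuity-corrected z = (R - 0.5 - E[R]) / SD[R] = (8 - 0.5 - 6.0000) / 1.4907 = 1.0062.
Step 5: Two-sided p-value via normal approximation = 2*(1 - Phi(|z|)) = 0.314305.
Step 6: alpha = 0.05. fail to reject H0.

R = 8, z = 1.0062, p = 0.314305, fail to reject H0.


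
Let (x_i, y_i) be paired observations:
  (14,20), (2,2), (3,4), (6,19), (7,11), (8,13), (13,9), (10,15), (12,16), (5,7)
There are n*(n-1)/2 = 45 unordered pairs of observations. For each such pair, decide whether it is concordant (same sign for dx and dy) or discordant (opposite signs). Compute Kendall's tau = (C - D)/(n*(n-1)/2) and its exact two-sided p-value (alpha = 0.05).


Step 1: Enumerate the 45 unordered pairs (i,j) with i<j and classify each by sign(x_j-x_i) * sign(y_j-y_i).
  (1,2):dx=-12,dy=-18->C; (1,3):dx=-11,dy=-16->C; (1,4):dx=-8,dy=-1->C; (1,5):dx=-7,dy=-9->C
  (1,6):dx=-6,dy=-7->C; (1,7):dx=-1,dy=-11->C; (1,8):dx=-4,dy=-5->C; (1,9):dx=-2,dy=-4->C
  (1,10):dx=-9,dy=-13->C; (2,3):dx=+1,dy=+2->C; (2,4):dx=+4,dy=+17->C; (2,5):dx=+5,dy=+9->C
  (2,6):dx=+6,dy=+11->C; (2,7):dx=+11,dy=+7->C; (2,8):dx=+8,dy=+13->C; (2,9):dx=+10,dy=+14->C
  (2,10):dx=+3,dy=+5->C; (3,4):dx=+3,dy=+15->C; (3,5):dx=+4,dy=+7->C; (3,6):dx=+5,dy=+9->C
  (3,7):dx=+10,dy=+5->C; (3,8):dx=+7,dy=+11->C; (3,9):dx=+9,dy=+12->C; (3,10):dx=+2,dy=+3->C
  (4,5):dx=+1,dy=-8->D; (4,6):dx=+2,dy=-6->D; (4,7):dx=+7,dy=-10->D; (4,8):dx=+4,dy=-4->D
  (4,9):dx=+6,dy=-3->D; (4,10):dx=-1,dy=-12->C; (5,6):dx=+1,dy=+2->C; (5,7):dx=+6,dy=-2->D
  (5,8):dx=+3,dy=+4->C; (5,9):dx=+5,dy=+5->C; (5,10):dx=-2,dy=-4->C; (6,7):dx=+5,dy=-4->D
  (6,8):dx=+2,dy=+2->C; (6,9):dx=+4,dy=+3->C; (6,10):dx=-3,dy=-6->C; (7,8):dx=-3,dy=+6->D
  (7,9):dx=-1,dy=+7->D; (7,10):dx=-8,dy=-2->C; (8,9):dx=+2,dy=+1->C; (8,10):dx=-5,dy=-8->C
  (9,10):dx=-7,dy=-9->C
Step 2: C = 36, D = 9, total pairs = 45.
Step 3: tau = (C - D)/(n(n-1)/2) = (36 - 9)/45 = 0.600000.
Step 4: Exact two-sided p-value (enumerate n! = 3628800 permutations of y under H0): p = 0.016666.
Step 5: alpha = 0.05. reject H0.

tau_b = 0.6000 (C=36, D=9), p = 0.016666, reject H0.


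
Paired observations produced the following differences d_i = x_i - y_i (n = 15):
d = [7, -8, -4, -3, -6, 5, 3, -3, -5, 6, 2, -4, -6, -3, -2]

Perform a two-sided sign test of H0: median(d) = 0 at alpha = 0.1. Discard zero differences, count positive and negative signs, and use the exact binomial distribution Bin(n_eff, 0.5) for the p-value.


Step 1: Discard zero differences. Original n = 15; n_eff = number of nonzero differences = 15.
Nonzero differences (with sign): +7, -8, -4, -3, -6, +5, +3, -3, -5, +6, +2, -4, -6, -3, -2
Step 2: Count signs: positive = 5, negative = 10.
Step 3: Under H0: P(positive) = 0.5, so the number of positives S ~ Bin(15, 0.5).
Step 4: Two-sided exact p-value = sum of Bin(15,0.5) probabilities at or below the observed probability = 0.301758.
Step 5: alpha = 0.1. fail to reject H0.

n_eff = 15, pos = 5, neg = 10, p = 0.301758, fail to reject H0.


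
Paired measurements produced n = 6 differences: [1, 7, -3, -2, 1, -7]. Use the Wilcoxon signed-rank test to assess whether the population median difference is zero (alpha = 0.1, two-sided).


Step 1: Drop any zero differences (none here) and take |d_i|.
|d| = [1, 7, 3, 2, 1, 7]
Step 2: Midrank |d_i| (ties get averaged ranks).
ranks: |1|->1.5, |7|->5.5, |3|->4, |2|->3, |1|->1.5, |7|->5.5
Step 3: Attach original signs; sum ranks with positive sign and with negative sign.
W+ = 1.5 + 5.5 + 1.5 = 8.5
W- = 4 + 3 + 5.5 = 12.5
(Check: W+ + W- = 21 should equal n(n+1)/2 = 21.)
Step 4: Test statistic W = min(W+, W-) = 8.5.
Step 5: Ties in |d|, so use the tie-corrected normal approximation.
        E[W] = n(n+1)/4 = 6*7/4 = 10.5.
        Tie groups: |d|=1 (t=2), |d|=7 (t=2); sum(t^3 - t) = 12.
        Var[W] = n(n+1)(2n+1)/24 - sum(t^3-t)/48 = 546/24 - 12/48 = 22.5.
        z = (W - E[W]) / sqrt(Var[W]) = (8.5 - 10.5) / 4.7434 = -0.4216.
        Two-sided p = 2*Phi(z) = 0.673290.
Step 6: alpha = 0.1. fail to reject H0.

W+ = 8.5, W- = 12.5, W = min = 8.5, p = 0.673290, fail to reject H0.


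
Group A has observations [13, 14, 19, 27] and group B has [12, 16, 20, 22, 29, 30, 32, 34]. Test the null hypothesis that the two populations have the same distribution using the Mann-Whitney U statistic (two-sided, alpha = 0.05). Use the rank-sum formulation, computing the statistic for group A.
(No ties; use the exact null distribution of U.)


Step 1: Combine and sort all 12 observations; assign midranks.
sorted (value, group): (12,Y), (13,X), (14,X), (16,Y), (19,X), (20,Y), (22,Y), (27,X), (29,Y), (30,Y), (32,Y), (34,Y)
ranks: 12->1, 13->2, 14->3, 16->4, 19->5, 20->6, 22->7, 27->8, 29->9, 30->10, 32->11, 34->12
Step 2: Rank sum for X: R1 = 2 + 3 + 5 + 8 = 18.
Step 3: U_X = R1 - n1(n1+1)/2 = 18 - 4*5/2 = 18 - 10 = 8.
       U_Y = n1*n2 - U_X = 32 - 8 = 24.
Step 4: No ties, so the exact null distribution of U (based on enumerating the C(12,4) = 495 equally likely rank assignments) gives the two-sided p-value.
Step 5: p-value = 0.214141; compare to alpha = 0.05. fail to reject H0.

U_X = 8, p = 0.214141, fail to reject H0 at alpha = 0.05.


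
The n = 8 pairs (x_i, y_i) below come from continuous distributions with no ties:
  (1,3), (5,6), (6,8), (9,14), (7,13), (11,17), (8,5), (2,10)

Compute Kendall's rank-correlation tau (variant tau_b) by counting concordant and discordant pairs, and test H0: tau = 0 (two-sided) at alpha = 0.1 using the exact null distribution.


Step 1: Enumerate the 28 unordered pairs (i,j) with i<j and classify each by sign(x_j-x_i) * sign(y_j-y_i).
  (1,2):dx=+4,dy=+3->C; (1,3):dx=+5,dy=+5->C; (1,4):dx=+8,dy=+11->C; (1,5):dx=+6,dy=+10->C
  (1,6):dx=+10,dy=+14->C; (1,7):dx=+7,dy=+2->C; (1,8):dx=+1,dy=+7->C; (2,3):dx=+1,dy=+2->C
  (2,4):dx=+4,dy=+8->C; (2,5):dx=+2,dy=+7->C; (2,6):dx=+6,dy=+11->C; (2,7):dx=+3,dy=-1->D
  (2,8):dx=-3,dy=+4->D; (3,4):dx=+3,dy=+6->C; (3,5):dx=+1,dy=+5->C; (3,6):dx=+5,dy=+9->C
  (3,7):dx=+2,dy=-3->D; (3,8):dx=-4,dy=+2->D; (4,5):dx=-2,dy=-1->C; (4,6):dx=+2,dy=+3->C
  (4,7):dx=-1,dy=-9->C; (4,8):dx=-7,dy=-4->C; (5,6):dx=+4,dy=+4->C; (5,7):dx=+1,dy=-8->D
  (5,8):dx=-5,dy=-3->C; (6,7):dx=-3,dy=-12->C; (6,8):dx=-9,dy=-7->C; (7,8):dx=-6,dy=+5->D
Step 2: C = 22, D = 6, total pairs = 28.
Step 3: tau = (C - D)/(n(n-1)/2) = (22 - 6)/28 = 0.571429.
Step 4: Exact two-sided p-value (enumerate n! = 40320 permutations of y under H0): p = 0.061012.
Step 5: alpha = 0.1. reject H0.

tau_b = 0.5714 (C=22, D=6), p = 0.061012, reject H0.


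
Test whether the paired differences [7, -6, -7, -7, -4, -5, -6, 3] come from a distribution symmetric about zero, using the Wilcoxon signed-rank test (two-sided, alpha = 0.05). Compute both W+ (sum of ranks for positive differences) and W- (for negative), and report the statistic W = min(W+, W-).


Step 1: Drop any zero differences (none here) and take |d_i|.
|d| = [7, 6, 7, 7, 4, 5, 6, 3]
Step 2: Midrank |d_i| (ties get averaged ranks).
ranks: |7|->7, |6|->4.5, |7|->7, |7|->7, |4|->2, |5|->3, |6|->4.5, |3|->1
Step 3: Attach original signs; sum ranks with positive sign and with negative sign.
W+ = 7 + 1 = 8
W- = 4.5 + 7 + 7 + 2 + 3 + 4.5 = 28
(Check: W+ + W- = 36 should equal n(n+1)/2 = 36.)
Step 4: Test statistic W = min(W+, W-) = 8.
Step 5: Ties in |d|, so use the tie-corrected normal approximation.
        E[W] = n(n+1)/4 = 8*9/4 = 18.
        Tie groups: |d|=6 (t=2), |d|=7 (t=3); sum(t^3 - t) = 30.
        Var[W] = n(n+1)(2n+1)/24 - sum(t^3-t)/48 = 1224/24 - 30/48 = 50.375.
        z = (W - E[W]) / sqrt(Var[W]) = (8 - 18) / 7.0975 = -1.4089.
        Two-sided p = 2*Phi(z) = 0.158853.
Step 6: alpha = 0.05. fail to reject H0.

W+ = 8, W- = 28, W = min = 8, p = 0.158853, fail to reject H0.


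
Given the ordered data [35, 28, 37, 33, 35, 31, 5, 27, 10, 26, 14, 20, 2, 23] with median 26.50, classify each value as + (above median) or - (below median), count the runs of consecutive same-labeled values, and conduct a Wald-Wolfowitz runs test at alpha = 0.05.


Step 1: Compute median = 26.50; label A = above, B = below.
Labels in order: AAAAAABABBBBBB  (n_A = 7, n_B = 7)
Step 2: Count runs R = 4.
Step 3: Under H0 (random ordering), E[R] = 2*n_A*n_B/(n_A+n_B) + 1 = 2*7*7/14 + 1 = 8.0000.
        Var[R] = 2*n_A*n_B*(2*n_A*n_B - n_A - n_B) / ((n_A+n_B)^2 * (n_A+n_B-1)) = 8232/2548 = 3.2308.
        SD[R] = 1.7974.
Step 4: Continuity-corrected z = (R + 0.5 - E[R]) / SD[R] = (4 + 0.5 - 8.0000) / 1.7974 = -1.9472.
Step 5: Two-sided p-value via normal approximation = 2*(1 - Phi(|z|)) = 0.051508.
Step 6: alpha = 0.05. fail to reject H0.

R = 4, z = -1.9472, p = 0.051508, fail to reject H0.


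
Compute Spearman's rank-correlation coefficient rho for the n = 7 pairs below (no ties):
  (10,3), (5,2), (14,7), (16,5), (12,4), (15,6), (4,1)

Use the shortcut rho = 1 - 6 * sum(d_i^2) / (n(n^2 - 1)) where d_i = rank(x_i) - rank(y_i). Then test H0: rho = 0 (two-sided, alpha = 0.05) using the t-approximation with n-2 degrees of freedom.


Step 1: Rank x and y separately (midranks; no ties here).
rank(x): 10->3, 5->2, 14->5, 16->7, 12->4, 15->6, 4->1
rank(y): 3->3, 2->2, 7->7, 5->5, 4->4, 6->6, 1->1
Step 2: d_i = R_x(i) - R_y(i); compute d_i^2.
  (3-3)^2=0, (2-2)^2=0, (5-7)^2=4, (7-5)^2=4, (4-4)^2=0, (6-6)^2=0, (1-1)^2=0
sum(d^2) = 8.
Step 3: rho = 1 - 6*8 / (7*(7^2 - 1)) = 1 - 48/336 = 0.857143.
Step 4: Under H0, t = rho * sqrt((n-2)/(1-rho^2)) = 3.7210 ~ t(5).
Step 5: Two-sided p-value from the t-distribution with 5 df = 0.013697.
Step 6: alpha = 0.05. reject H0.

rho = 0.8571, p = 0.013697, reject H0 at alpha = 0.05.


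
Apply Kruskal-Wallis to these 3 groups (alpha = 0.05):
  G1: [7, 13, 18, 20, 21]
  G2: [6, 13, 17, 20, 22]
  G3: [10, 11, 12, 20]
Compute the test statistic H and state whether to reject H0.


Step 1: Combine all N = 14 observations and assign midranks.
sorted (value, group, rank): (6,G2,1), (7,G1,2), (10,G3,3), (11,G3,4), (12,G3,5), (13,G1,6.5), (13,G2,6.5), (17,G2,8), (18,G1,9), (20,G1,11), (20,G2,11), (20,G3,11), (21,G1,13), (22,G2,14)
Step 2: Sum ranks within each group.
R_1 = 41.5 (n_1 = 5)
R_2 = 40.5 (n_2 = 5)
R_3 = 23 (n_3 = 4)
Step 3: H = 12/(N(N+1)) * sum(R_i^2/n_i) - 3(N+1)
     = 12/(14*15) * (41.5^2/5 + 40.5^2/5 + 23^2/4) - 3*15
     = 0.057143 * 804.75 - 45
     = 0.985714.
Step 4: Ties present; correction factor C = 1 - 30/(14^3 - 14) = 0.989011. Corrected H = 0.985714 / 0.989011 = 0.996667.
Step 5: Under H0, H ~ chi^2(2); p-value = 0.607542.
Step 6: alpha = 0.05. fail to reject H0.

H = 0.9967, df = 2, p = 0.607542, fail to reject H0.


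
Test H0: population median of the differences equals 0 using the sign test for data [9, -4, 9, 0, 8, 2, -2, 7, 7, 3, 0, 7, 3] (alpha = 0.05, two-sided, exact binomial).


Step 1: Discard zero differences. Original n = 13; n_eff = number of nonzero differences = 11.
Nonzero differences (with sign): +9, -4, +9, +8, +2, -2, +7, +7, +3, +7, +3
Step 2: Count signs: positive = 9, negative = 2.
Step 3: Under H0: P(positive) = 0.5, so the number of positives S ~ Bin(11, 0.5).
Step 4: Two-sided exact p-value = sum of Bin(11,0.5) probabilities at or below the observed probability = 0.065430.
Step 5: alpha = 0.05. fail to reject H0.

n_eff = 11, pos = 9, neg = 2, p = 0.065430, fail to reject H0.


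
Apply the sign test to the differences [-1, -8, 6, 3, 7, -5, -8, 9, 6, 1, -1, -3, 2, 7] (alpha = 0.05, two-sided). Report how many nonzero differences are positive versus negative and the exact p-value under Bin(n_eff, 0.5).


Step 1: Discard zero differences. Original n = 14; n_eff = number of nonzero differences = 14.
Nonzero differences (with sign): -1, -8, +6, +3, +7, -5, -8, +9, +6, +1, -1, -3, +2, +7
Step 2: Count signs: positive = 8, negative = 6.
Step 3: Under H0: P(positive) = 0.5, so the number of positives S ~ Bin(14, 0.5).
Step 4: Two-sided exact p-value = sum of Bin(14,0.5) probabilities at or below the observed probability = 0.790527.
Step 5: alpha = 0.05. fail to reject H0.

n_eff = 14, pos = 8, neg = 6, p = 0.790527, fail to reject H0.


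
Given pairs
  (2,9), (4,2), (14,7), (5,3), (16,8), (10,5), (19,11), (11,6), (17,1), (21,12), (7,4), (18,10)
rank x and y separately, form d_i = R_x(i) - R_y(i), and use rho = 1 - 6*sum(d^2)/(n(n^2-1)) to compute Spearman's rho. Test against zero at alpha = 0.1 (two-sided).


Step 1: Rank x and y separately (midranks; no ties here).
rank(x): 2->1, 4->2, 14->7, 5->3, 16->8, 10->5, 19->11, 11->6, 17->9, 21->12, 7->4, 18->10
rank(y): 9->9, 2->2, 7->7, 3->3, 8->8, 5->5, 11->11, 6->6, 1->1, 12->12, 4->4, 10->10
Step 2: d_i = R_x(i) - R_y(i); compute d_i^2.
  (1-9)^2=64, (2-2)^2=0, (7-7)^2=0, (3-3)^2=0, (8-8)^2=0, (5-5)^2=0, (11-11)^2=0, (6-6)^2=0, (9-1)^2=64, (12-12)^2=0, (4-4)^2=0, (10-10)^2=0
sum(d^2) = 128.
Step 3: rho = 1 - 6*128 / (12*(12^2 - 1)) = 1 - 768/1716 = 0.552448.
Step 4: Under H0, t = rho * sqrt((n-2)/(1-rho^2)) = 2.0959 ~ t(10).
Step 5: Two-sided p-value from the t-distribution with 10 df = 0.062511.
Step 6: alpha = 0.1. reject H0.

rho = 0.5524, p = 0.062511, reject H0 at alpha = 0.1.


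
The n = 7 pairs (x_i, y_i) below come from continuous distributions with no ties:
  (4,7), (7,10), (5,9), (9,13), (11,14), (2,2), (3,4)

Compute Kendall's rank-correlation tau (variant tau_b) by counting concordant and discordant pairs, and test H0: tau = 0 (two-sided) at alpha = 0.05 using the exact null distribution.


Step 1: Enumerate the 21 unordered pairs (i,j) with i<j and classify each by sign(x_j-x_i) * sign(y_j-y_i).
  (1,2):dx=+3,dy=+3->C; (1,3):dx=+1,dy=+2->C; (1,4):dx=+5,dy=+6->C; (1,5):dx=+7,dy=+7->C
  (1,6):dx=-2,dy=-5->C; (1,7):dx=-1,dy=-3->C; (2,3):dx=-2,dy=-1->C; (2,4):dx=+2,dy=+3->C
  (2,5):dx=+4,dy=+4->C; (2,6):dx=-5,dy=-8->C; (2,7):dx=-4,dy=-6->C; (3,4):dx=+4,dy=+4->C
  (3,5):dx=+6,dy=+5->C; (3,6):dx=-3,dy=-7->C; (3,7):dx=-2,dy=-5->C; (4,5):dx=+2,dy=+1->C
  (4,6):dx=-7,dy=-11->C; (4,7):dx=-6,dy=-9->C; (5,6):dx=-9,dy=-12->C; (5,7):dx=-8,dy=-10->C
  (6,7):dx=+1,dy=+2->C
Step 2: C = 21, D = 0, total pairs = 21.
Step 3: tau = (C - D)/(n(n-1)/2) = (21 - 0)/21 = 1.000000.
Step 4: Exact two-sided p-value (enumerate n! = 5040 permutations of y under H0): p = 0.000397.
Step 5: alpha = 0.05. reject H0.

tau_b = 1.0000 (C=21, D=0), p = 0.000397, reject H0.


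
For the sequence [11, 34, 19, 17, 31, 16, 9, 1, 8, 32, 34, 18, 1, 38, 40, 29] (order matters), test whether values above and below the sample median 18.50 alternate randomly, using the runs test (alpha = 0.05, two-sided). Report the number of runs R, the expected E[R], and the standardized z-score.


Step 1: Compute median = 18.50; label A = above, B = below.
Labels in order: BAABABBBBAABBAAA  (n_A = 8, n_B = 8)
Step 2: Count runs R = 8.
Step 3: Under H0 (random ordering), E[R] = 2*n_A*n_B/(n_A+n_B) + 1 = 2*8*8/16 + 1 = 9.0000.
        Var[R] = 2*n_A*n_B*(2*n_A*n_B - n_A - n_B) / ((n_A+n_B)^2 * (n_A+n_B-1)) = 14336/3840 = 3.7333.
        SD[R] = 1.9322.
Step 4: Continuity-corrected z = (R + 0.5 - E[R]) / SD[R] = (8 + 0.5 - 9.0000) / 1.9322 = -0.2588.
Step 5: Two-sided p-value via normal approximation = 2*(1 - Phi(|z|)) = 0.795809.
Step 6: alpha = 0.05. fail to reject H0.

R = 8, z = -0.2588, p = 0.795809, fail to reject H0.


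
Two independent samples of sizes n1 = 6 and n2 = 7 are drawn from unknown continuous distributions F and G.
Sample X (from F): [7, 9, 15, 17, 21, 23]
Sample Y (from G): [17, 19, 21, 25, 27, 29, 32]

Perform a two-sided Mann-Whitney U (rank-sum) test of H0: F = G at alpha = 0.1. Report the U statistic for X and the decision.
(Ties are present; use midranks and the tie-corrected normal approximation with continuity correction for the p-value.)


Step 1: Combine and sort all 13 observations; assign midranks.
sorted (value, group): (7,X), (9,X), (15,X), (17,X), (17,Y), (19,Y), (21,X), (21,Y), (23,X), (25,Y), (27,Y), (29,Y), (32,Y)
ranks: 7->1, 9->2, 15->3, 17->4.5, 17->4.5, 19->6, 21->7.5, 21->7.5, 23->9, 25->10, 27->11, 29->12, 32->13
Step 2: Rank sum for X: R1 = 1 + 2 + 3 + 4.5 + 7.5 + 9 = 27.
Step 3: U_X = R1 - n1(n1+1)/2 = 27 - 6*7/2 = 27 - 21 = 6.
       U_Y = n1*n2 - U_X = 42 - 6 = 36.
Step 4: Ties are present, so use the tie-corrected normal approximation (with continuity correction) for the p-value.
Step 5: p-value = 0.037788; compare to alpha = 0.1. reject H0.

U_X = 6, p = 0.037788, reject H0 at alpha = 0.1.


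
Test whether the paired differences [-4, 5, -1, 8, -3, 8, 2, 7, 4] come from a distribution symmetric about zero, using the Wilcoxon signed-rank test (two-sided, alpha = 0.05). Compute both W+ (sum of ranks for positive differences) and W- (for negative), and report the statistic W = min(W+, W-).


Step 1: Drop any zero differences (none here) and take |d_i|.
|d| = [4, 5, 1, 8, 3, 8, 2, 7, 4]
Step 2: Midrank |d_i| (ties get averaged ranks).
ranks: |4|->4.5, |5|->6, |1|->1, |8|->8.5, |3|->3, |8|->8.5, |2|->2, |7|->7, |4|->4.5
Step 3: Attach original signs; sum ranks with positive sign and with negative sign.
W+ = 6 + 8.5 + 8.5 + 2 + 7 + 4.5 = 36.5
W- = 4.5 + 1 + 3 = 8.5
(Check: W+ + W- = 45 should equal n(n+1)/2 = 45.)
Step 4: Test statistic W = min(W+, W-) = 8.5.
Step 5: Ties in |d|, so use the tie-corrected normal approximation.
        E[W] = n(n+1)/4 = 9*10/4 = 22.5.
        Tie groups: |d|=4 (t=2), |d|=8 (t=2); sum(t^3 - t) = 12.
        Var[W] = n(n+1)(2n+1)/24 - sum(t^3-t)/48 = 1710/24 - 12/48 = 71.
        z = (W - E[W]) / sqrt(Var[W]) = (8.5 - 22.5) / 8.4261 = -1.6615.
        Two-sided p = 2*Phi(z) = 0.096614.
Step 6: alpha = 0.05. fail to reject H0.

W+ = 36.5, W- = 8.5, W = min = 8.5, p = 0.096614, fail to reject H0.


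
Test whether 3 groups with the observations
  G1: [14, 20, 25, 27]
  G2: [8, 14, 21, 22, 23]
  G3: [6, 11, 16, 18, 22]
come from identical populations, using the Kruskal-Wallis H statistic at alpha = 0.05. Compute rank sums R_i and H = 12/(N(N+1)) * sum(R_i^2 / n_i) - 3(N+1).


Step 1: Combine all N = 14 observations and assign midranks.
sorted (value, group, rank): (6,G3,1), (8,G2,2), (11,G3,3), (14,G1,4.5), (14,G2,4.5), (16,G3,6), (18,G3,7), (20,G1,8), (21,G2,9), (22,G2,10.5), (22,G3,10.5), (23,G2,12), (25,G1,13), (27,G1,14)
Step 2: Sum ranks within each group.
R_1 = 39.5 (n_1 = 4)
R_2 = 38 (n_2 = 5)
R_3 = 27.5 (n_3 = 5)
Step 3: H = 12/(N(N+1)) * sum(R_i^2/n_i) - 3(N+1)
     = 12/(14*15) * (39.5^2/4 + 38^2/5 + 27.5^2/5) - 3*15
     = 0.057143 * 830.112 - 45
     = 2.435000.
Step 4: Ties present; correction factor C = 1 - 12/(14^3 - 14) = 0.995604. Corrected H = 2.435000 / 0.995604 = 2.445751.
Step 5: Under H0, H ~ chi^2(2); p-value = 0.294383.
Step 6: alpha = 0.05. fail to reject H0.

H = 2.4458, df = 2, p = 0.294383, fail to reject H0.
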